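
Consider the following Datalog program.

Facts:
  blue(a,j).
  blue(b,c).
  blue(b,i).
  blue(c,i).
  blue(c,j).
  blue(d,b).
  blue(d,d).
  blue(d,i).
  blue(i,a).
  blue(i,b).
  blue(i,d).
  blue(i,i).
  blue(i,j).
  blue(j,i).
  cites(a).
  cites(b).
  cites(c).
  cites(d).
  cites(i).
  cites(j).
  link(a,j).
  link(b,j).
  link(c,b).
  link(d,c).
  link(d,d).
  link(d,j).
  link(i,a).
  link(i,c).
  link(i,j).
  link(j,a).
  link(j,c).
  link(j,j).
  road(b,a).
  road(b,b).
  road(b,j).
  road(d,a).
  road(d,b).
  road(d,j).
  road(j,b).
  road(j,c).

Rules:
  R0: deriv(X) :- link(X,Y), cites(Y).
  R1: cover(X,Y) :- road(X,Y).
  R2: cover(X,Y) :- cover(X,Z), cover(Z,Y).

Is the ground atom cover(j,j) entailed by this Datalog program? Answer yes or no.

round 1: derive cover(b,a) via R1 from road(b,a)
round 1: derive cover(b,b) via R1 from road(b,b)
round 1: derive cover(b,j) via R1 from road(b,j)
round 1: derive cover(d,a) via R1 from road(d,a)
round 1: derive cover(d,b) via R1 from road(d,b)
round 1: derive cover(d,j) via R1 from road(d,j)
round 1: derive cover(j,b) via R1 from road(j,b)
round 1: derive cover(j,c) via R1 from road(j,c)
round 2: derive cover(b,c) via R2 from cover(b,j), cover(j,c)
round 2: derive cover(d,c) via R2 from cover(d,j), cover(j,c)
round 2: derive cover(j,a) via R2 from cover(j,b), cover(b,a)
round 2: derive cover(j,j) via R2 from cover(j,b), cover(b,j)

yes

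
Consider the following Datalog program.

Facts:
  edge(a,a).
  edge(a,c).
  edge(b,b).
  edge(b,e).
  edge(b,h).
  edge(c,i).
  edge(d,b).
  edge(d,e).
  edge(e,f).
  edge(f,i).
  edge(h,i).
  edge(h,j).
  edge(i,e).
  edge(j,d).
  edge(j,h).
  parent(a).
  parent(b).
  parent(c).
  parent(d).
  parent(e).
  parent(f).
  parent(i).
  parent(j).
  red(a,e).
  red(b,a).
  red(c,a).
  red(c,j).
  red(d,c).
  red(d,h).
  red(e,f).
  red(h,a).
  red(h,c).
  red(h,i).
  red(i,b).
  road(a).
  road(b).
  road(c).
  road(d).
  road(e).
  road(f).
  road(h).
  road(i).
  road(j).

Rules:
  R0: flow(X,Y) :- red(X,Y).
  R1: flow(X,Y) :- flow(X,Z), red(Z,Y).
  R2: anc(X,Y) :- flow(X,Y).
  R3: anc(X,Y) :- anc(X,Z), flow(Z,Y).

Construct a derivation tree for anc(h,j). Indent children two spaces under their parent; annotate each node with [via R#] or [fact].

anc(h,j)  [via R2]
  flow(h,j)  [via R1]
    flow(h,c)  [via R0]
      red(h,c)  [fact]
    red(c,j)  [fact]

round 1: derive flow(a,e) via R0 from red(a,e)
round 1: derive flow(b,a) via R0 from red(b,a)
round 1: derive flow(c,a) via R0 from red(c,a)
round 1: derive flow(c,j) via R0 from red(c,j)
round 1: derive flow(d,c) via R0 from red(d,c)
round 1: derive flow(d,h) via R0 from red(d,h)
round 1: derive flow(e,f) via R0 from red(e,f)
round 1: derive flow(h,a) via R0 from red(h,a)
round 1: derive flow(h,c) via R0 from red(h,c)
round 1: derive flow(h,i) via R0 from red(h,i)
round 1: derive flow(i,b) via R0 from red(i,b)
round 2: derive flow(a,f) via R1 from flow(a,e), red(e,f)
round 2: derive flow(b,e) via R1 from flow(b,a), red(a,e)
round 2: derive flow(c,e) via R1 from flow(c,a), red(a,e)
round 2: derive flow(d,a) via R1 from flow(d,c), red(c,a)
round 2: derive flow(d,i) via R1 from flow(d,h), red(h,i)
round 2: derive flow(d,j) via R1 from flow(d,c), red(c,j)
round 2: derive flow(h,b) via R1 from flow(h,i), red(i,b)
round 2: derive flow(h,e) via R1 from flow(h,a), red(a,e)
round 2: derive flow(h,j) via R1 from flow(h,c), red(c,j)
round 2: derive flow(i,a) via R1 from flow(i,b), red(b,a)
round 2: derive anc(a,e) via R2 from flow(a,e)
round 2: derive anc(b,a) via R2 from flow(b,a)
round 2: derive anc(c,a) via R2 from flow(c,a)
round 2: derive anc(c,j) via R2 from flow(c,j)
round 2: derive anc(d,c) via R2 from flow(d,c)
round 2: derive anc(d,h) via R2 from flow(d,h)
round 2: derive anc(e,f) via R2 from flow(e,f)
round 2: derive anc(h,a) via R2 from flow(h,a)
round 2: derive anc(h,c) via R2 from flow(h,c)
round 2: derive anc(h,i) via R2 from flow(h,i)
round 2: derive anc(i,b) via R2 from flow(i,b)
round 3: derive flow(b,f) via R1 from flow(b,e), red(e,f)
round 3: derive flow(c,f) via R1 from flow(c,e), red(e,f)
round 3: derive flow(d,b) via R1 from flow(d,i), red(i,b)
round 3: derive flow(d,e) via R1 from flow(d,a), red(a,e)
round 3: derive flow(h,f) via R1 from flow(h,e), red(e,f)
round 3: derive flow(i,e) via R1 from flow(i,a), red(a,e)
round 3: derive anc(a,f) via R2 from flow(a,f)
round 3: derive anc(b,e) via R2 from flow(b,e)
round 3: derive anc(c,e) via R2 from flow(c,e)
round 3: derive anc(d,a) via R2 from flow(d,a)
round 3: derive anc(d,i) via R2 from flow(d,i)
round 3: derive anc(d,j) via R2 from flow(d,j)
round 3: derive anc(h,b) via R2 from flow(h,b)
round 3: derive anc(h,e) via R2 from flow(h,e)
round 3: derive anc(h,j) via R2 from flow(h,j)
round 3: derive anc(i,a) via R2 from flow(i,a)
round 3: derive anc(b,f) via R3 from anc(b,a), flow(a,f)
round 3: derive anc(c,f) via R3 from anc(c,a), flow(a,f)
round 3: derive anc(d,b) via R3 from anc(d,h), flow(h,b)
round 3: derive anc(d,e) via R3 from anc(d,c), flow(c,e)
round 3: derive anc(h,f) via R3 from anc(h,a), flow(a,f)
round 3: derive anc(i,e) via R3 from anc(i,b), flow(b,e)
round 4: derive flow(d,f) via R1 from flow(d,e), red(e,f)
round 4: derive flow(i,f) via R1 from flow(i,e), red(e,f)
round 4: derive anc(d,f) via R3 from anc(d,a), flow(a,f)
round 4: derive anc(i,f) via R3 from anc(i,a), flow(a,f)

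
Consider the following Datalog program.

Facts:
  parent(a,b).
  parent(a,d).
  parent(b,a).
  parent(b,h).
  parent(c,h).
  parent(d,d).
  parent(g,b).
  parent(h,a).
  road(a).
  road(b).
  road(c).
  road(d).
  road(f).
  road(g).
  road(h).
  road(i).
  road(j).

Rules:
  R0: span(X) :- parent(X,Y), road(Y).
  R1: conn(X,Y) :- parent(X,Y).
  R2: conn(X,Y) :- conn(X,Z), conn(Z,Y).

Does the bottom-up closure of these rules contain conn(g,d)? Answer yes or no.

round 1: derive conn(a,b) via R1 from parent(a,b)
round 1: derive conn(a,d) via R1 from parent(a,d)
round 1: derive conn(b,a) via R1 from parent(b,a)
round 1: derive conn(b,h) via R1 from parent(b,h)
round 1: derive conn(c,h) via R1 from parent(c,h)
round 1: derive conn(d,d) via R1 from parent(d,d)
round 1: derive conn(g,b) via R1 from parent(g,b)
round 1: derive conn(h,a) via R1 from parent(h,a)
round 2: derive conn(a,a) via R2 from conn(a,b), conn(b,a)
round 2: derive conn(a,h) via R2 from conn(a,b), conn(b,h)
round 2: derive conn(b,b) via R2 from conn(b,a), conn(a,b)
round 2: derive conn(b,d) via R2 from conn(b,a), conn(a,d)
round 2: derive conn(c,a) via R2 from conn(c,h), conn(h,a)
round 2: derive conn(g,a) via R2 from conn(g,b), conn(b,a)
round 2: derive conn(g,h) via R2 from conn(g,b), conn(b,h)
round 2: derive conn(h,b) via R2 from conn(h,a), conn(a,b)
round 2: derive conn(h,d) via R2 from conn(h,a), conn(a,d)
round 3: derive conn(c,b) via R2 from conn(c,a), conn(a,b)
round 3: derive conn(c,d) via R2 from conn(c,a), conn(a,d)
round 3: derive conn(g,d) via R2 from conn(g,a), conn(a,d)
round 3: derive conn(h,h) via R2 from conn(h,a), conn(a,h)

yes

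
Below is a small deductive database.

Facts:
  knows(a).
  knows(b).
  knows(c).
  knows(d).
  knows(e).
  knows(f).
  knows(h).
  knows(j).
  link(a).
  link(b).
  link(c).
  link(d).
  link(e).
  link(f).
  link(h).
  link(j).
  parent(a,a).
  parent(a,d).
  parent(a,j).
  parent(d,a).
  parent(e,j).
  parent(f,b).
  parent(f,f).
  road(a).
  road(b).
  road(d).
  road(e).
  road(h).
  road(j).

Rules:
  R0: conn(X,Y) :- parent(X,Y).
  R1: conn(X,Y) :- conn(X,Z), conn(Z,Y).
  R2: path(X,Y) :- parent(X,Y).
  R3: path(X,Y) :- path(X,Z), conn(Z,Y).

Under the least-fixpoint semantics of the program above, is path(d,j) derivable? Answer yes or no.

round 1: derive conn(a,a) via R0 from parent(a,a)
round 1: derive conn(a,d) via R0 from parent(a,d)
round 1: derive conn(a,j) via R0 from parent(a,j)
round 1: derive conn(d,a) via R0 from parent(d,a)
round 1: derive conn(e,j) via R0 from parent(e,j)
round 1: derive conn(f,b) via R0 from parent(f,b)
round 1: derive conn(f,f) via R0 from parent(f,f)
round 1: derive path(a,a) via R2 from parent(a,a)
round 1: derive path(a,d) via R2 from parent(a,d)
round 1: derive path(a,j) via R2 from parent(a,j)
round 1: derive path(d,a) via R2 from parent(d,a)
round 1: derive path(e,j) via R2 from parent(e,j)
round 1: derive path(f,b) via R2 from parent(f,b)
round 1: derive path(f,f) via R2 from parent(f,f)
round 2: derive conn(d,d) via R1 from conn(d,a), conn(a,d)
round 2: derive conn(d,j) via R1 from conn(d,a), conn(a,j)
round 2: derive path(d,d) via R3 from path(d,a), conn(a,d)
round 2: derive path(d,j) via R3 from path(d,a), conn(a,j)

yes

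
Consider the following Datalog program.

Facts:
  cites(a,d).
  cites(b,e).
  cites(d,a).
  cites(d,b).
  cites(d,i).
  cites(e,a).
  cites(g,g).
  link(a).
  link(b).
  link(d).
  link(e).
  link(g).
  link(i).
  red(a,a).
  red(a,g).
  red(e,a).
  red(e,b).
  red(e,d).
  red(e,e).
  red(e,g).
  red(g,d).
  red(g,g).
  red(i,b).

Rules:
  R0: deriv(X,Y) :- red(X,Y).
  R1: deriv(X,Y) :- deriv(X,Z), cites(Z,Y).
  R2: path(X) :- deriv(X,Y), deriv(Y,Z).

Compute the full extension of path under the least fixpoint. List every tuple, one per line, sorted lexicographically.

path(a)
path(e)
path(g)
path(i)

round 1: derive deriv(a,a) via R0 from red(a,a)
round 1: derive deriv(a,g) via R0 from red(a,g)
round 1: derive deriv(e,a) via R0 from red(e,a)
round 1: derive deriv(e,b) via R0 from red(e,b)
round 1: derive deriv(e,d) via R0 from red(e,d)
round 1: derive deriv(e,e) via R0 from red(e,e)
round 1: derive deriv(e,g) via R0 from red(e,g)
round 1: derive deriv(g,d) via R0 from red(g,d)
round 1: derive deriv(g,g) via R0 from red(g,g)
round 1: derive deriv(i,b) via R0 from red(i,b)
round 2: derive deriv(a,d) via R1 from deriv(a,a), cites(a,d)
round 2: derive deriv(e,i) via R1 from deriv(e,d), cites(d,i)
round 2: derive deriv(g,a) via R1 from deriv(g,d), cites(d,a)
round 2: derive deriv(g,b) via R1 from deriv(g,d), cites(d,b)
round 2: derive deriv(g,i) via R1 from deriv(g,d), cites(d,i)
round 2: derive deriv(i,e) via R1 from deriv(i,b), cites(b,e)
round 2: derive path(a) via R2 from deriv(a,a), deriv(a,a)
round 2: derive path(e) via R2 from deriv(e,a), deriv(a,a)
round 2: derive path(g) via R2 from deriv(g,g), deriv(g,d)
round 3: derive deriv(a,b) via R1 from deriv(a,d), cites(d,b)
round 3: derive deriv(a,i) via R1 from deriv(a,d), cites(d,i)
round 3: derive deriv(g,e) via R1 from deriv(g,b), cites(b,e)
round 3: derive deriv(i,a) via R1 from deriv(i,e), cites(e,a)
round 3: derive path(i) via R2 from deriv(i,e), deriv(e,a)
round 4: derive deriv(a,e) via R1 from deriv(a,b), cites(b,e)
round 4: derive deriv(i,d) via R1 from deriv(i,a), cites(a,d)
round 5: derive deriv(i,i) via R1 from deriv(i,d), cites(d,i)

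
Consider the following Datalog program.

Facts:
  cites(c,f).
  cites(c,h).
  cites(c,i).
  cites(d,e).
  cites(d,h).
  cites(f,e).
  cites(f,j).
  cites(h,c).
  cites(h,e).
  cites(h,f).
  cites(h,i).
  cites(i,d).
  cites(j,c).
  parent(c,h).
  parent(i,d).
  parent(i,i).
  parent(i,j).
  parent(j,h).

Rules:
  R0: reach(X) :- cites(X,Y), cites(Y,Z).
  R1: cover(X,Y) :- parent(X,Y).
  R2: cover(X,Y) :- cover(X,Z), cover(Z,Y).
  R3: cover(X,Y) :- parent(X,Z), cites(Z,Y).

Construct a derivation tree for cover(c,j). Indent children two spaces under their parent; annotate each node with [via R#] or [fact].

cover(c,j)  [via R2]
  cover(c,i)  [via R3]
    parent(c,h)  [fact]
    cites(h,i)  [fact]
  cover(i,j)  [via R1]
    parent(i,j)  [fact]

round 1: derive cover(c,h) via R1 from parent(c,h)
round 1: derive cover(i,d) via R1 from parent(i,d)
round 1: derive cover(i,i) via R1 from parent(i,i)
round 1: derive cover(i,j) via R1 from parent(i,j)
round 1: derive cover(j,h) via R1 from parent(j,h)
round 1: derive cover(c,c) via R3 from parent(c,h), cites(h,c)
round 1: derive cover(c,e) via R3 from parent(c,h), cites(h,e)
round 1: derive cover(c,f) via R3 from parent(c,h), cites(h,f)
round 1: derive cover(c,i) via R3 from parent(c,h), cites(h,i)
round 1: derive cover(i,c) via R3 from parent(i,j), cites(j,c)
round 1: derive cover(i,e) via R3 from parent(i,d), cites(d,e)
round 1: derive cover(i,h) via R3 from parent(i,d), cites(d,h)
round 1: derive cover(j,c) via R3 from parent(j,h), cites(h,c)
round 1: derive cover(j,e) via R3 from parent(j,h), cites(h,e)
round 1: derive cover(j,f) via R3 from parent(j,h), cites(h,f)
round 1: derive cover(j,i) via R3 from parent(j,h), cites(h,i)
round 2: derive cover(c,d) via R2 from cover(c,i), cover(i,d)
round 2: derive cover(c,j) via R2 from cover(c,i), cover(i,j)
round 2: derive cover(i,f) via R2 from cover(i,c), cover(c,f)
round 2: derive cover(j,d) via R2 from cover(j,i), cover(i,d)
round 2: derive cover(j,j) via R2 from cover(j,i), cover(i,j)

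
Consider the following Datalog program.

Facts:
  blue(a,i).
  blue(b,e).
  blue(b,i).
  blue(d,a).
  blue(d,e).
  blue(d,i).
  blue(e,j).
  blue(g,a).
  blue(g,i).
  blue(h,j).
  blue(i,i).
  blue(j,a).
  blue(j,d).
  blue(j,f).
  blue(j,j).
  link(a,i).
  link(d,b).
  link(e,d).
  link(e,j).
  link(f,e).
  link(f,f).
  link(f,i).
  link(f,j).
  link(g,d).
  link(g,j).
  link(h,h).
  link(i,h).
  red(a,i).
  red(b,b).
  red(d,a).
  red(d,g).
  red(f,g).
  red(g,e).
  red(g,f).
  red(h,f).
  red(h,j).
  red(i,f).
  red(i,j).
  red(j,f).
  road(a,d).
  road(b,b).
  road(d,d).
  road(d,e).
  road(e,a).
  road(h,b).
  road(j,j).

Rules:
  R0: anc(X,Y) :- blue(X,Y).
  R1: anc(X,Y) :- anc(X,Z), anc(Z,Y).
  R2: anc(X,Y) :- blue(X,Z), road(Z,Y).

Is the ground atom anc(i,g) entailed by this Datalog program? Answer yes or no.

no

round 1: derive anc(a,i) via R0 from blue(a,i)
round 1: derive anc(b,e) via R0 from blue(b,e)
round 1: derive anc(b,i) via R0 from blue(b,i)
round 1: derive anc(d,a) via R0 from blue(d,a)
round 1: derive anc(d,e) via R0 from blue(d,e)
round 1: derive anc(d,i) via R0 from blue(d,i)
round 1: derive anc(e,j) via R0 from blue(e,j)
round 1: derive anc(g,a) via R0 from blue(g,a)
round 1: derive anc(g,i) via R0 from blue(g,i)
round 1: derive anc(h,j) via R0 from blue(h,j)
round 1: derive anc(i,i) via R0 from blue(i,i)
round 1: derive anc(j,a) via R0 from blue(j,a)
round 1: derive anc(j,d) via R0 from blue(j,d)
round 1: derive anc(j,f) via R0 from blue(j,f)
round 1: derive anc(j,j) via R0 from blue(j,j)
round 1: derive anc(b,a) via R2 from blue(b,e), road(e,a)
round 1: derive anc(d,d) via R2 from blue(d,a), road(a,d)
round 1: derive anc(g,d) via R2 from blue(g,a), road(a,d)
round 1: derive anc(j,e) via R2 from blue(j,d), road(d,e)
round 2: derive anc(b,j) via R1 from anc(b,e), anc(e,j)
round 2: derive anc(d,j) via R1 from anc(d,e), anc(e,j)
round 2: derive anc(e,a) via R1 from anc(e,j), anc(j,a)
round 2: derive anc(e,d) via R1 from anc(e,j), anc(j,d)
round 2: derive anc(e,e) via R1 from anc(e,j), anc(j,e)
round 2: derive anc(e,f) via R1 from anc(e,j), anc(j,f)
round 2: derive anc(g,e) via R1 from anc(g,d), anc(d,e)
round 2: derive anc(h,a) via R1 from anc(h,j), anc(j,a)
round 2: derive anc(h,d) via R1 from anc(h,j), anc(j,d)
round 2: derive anc(h,e) via R1 from anc(h,j), anc(j,e)
round 2: derive anc(h,f) via R1 from anc(h,j), anc(j,f)
round 2: derive anc(j,i) via R1 from anc(j,a), anc(a,i)
round 3: derive anc(b,d) via R1 from anc(b,e), anc(e,d)
round 3: derive anc(b,f) via R1 from anc(b,e), anc(e,f)
round 3: derive anc(d,f) via R1 from anc(d,e), anc(e,f)
round 3: derive anc(e,i) via R1 from anc(e,a), anc(a,i)
round 3: derive anc(g,f) via R1 from anc(g,e), anc(e,f)
round 3: derive anc(g,j) via R1 from anc(g,d), anc(d,j)
round 3: derive anc(h,i) via R1 from anc(h,a), anc(a,i)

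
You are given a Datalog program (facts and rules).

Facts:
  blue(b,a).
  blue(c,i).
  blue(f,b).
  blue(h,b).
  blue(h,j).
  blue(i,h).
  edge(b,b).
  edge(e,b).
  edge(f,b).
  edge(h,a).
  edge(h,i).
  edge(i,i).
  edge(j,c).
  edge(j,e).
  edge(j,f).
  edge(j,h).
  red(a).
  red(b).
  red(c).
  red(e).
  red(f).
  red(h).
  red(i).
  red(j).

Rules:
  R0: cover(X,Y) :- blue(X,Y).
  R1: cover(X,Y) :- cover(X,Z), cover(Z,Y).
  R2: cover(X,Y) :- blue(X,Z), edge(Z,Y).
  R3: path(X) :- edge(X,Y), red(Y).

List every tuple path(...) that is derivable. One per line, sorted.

path(b)
path(e)
path(f)
path(h)
path(i)
path(j)

round 1: derive path(b) via R3 from edge(b,b), red(b)
round 1: derive path(e) via R3 from edge(e,b), red(b)
round 1: derive path(f) via R3 from edge(f,b), red(b)
round 1: derive path(h) via R3 from edge(h,a), red(a)
round 1: derive path(i) via R3 from edge(i,i), red(i)
round 1: derive path(j) via R3 from edge(j,c), red(c)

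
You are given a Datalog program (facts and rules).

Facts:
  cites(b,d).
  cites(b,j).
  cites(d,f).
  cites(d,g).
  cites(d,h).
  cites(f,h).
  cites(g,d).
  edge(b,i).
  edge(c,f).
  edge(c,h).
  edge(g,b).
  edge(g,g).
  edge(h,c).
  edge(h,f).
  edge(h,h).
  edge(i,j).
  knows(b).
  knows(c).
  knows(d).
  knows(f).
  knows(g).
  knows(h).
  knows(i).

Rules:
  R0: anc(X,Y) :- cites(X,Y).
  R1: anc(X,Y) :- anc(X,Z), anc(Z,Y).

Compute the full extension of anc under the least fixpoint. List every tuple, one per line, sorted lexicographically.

round 1: derive anc(b,d) via R0 from cites(b,d)
round 1: derive anc(b,j) via R0 from cites(b,j)
round 1: derive anc(d,f) via R0 from cites(d,f)
round 1: derive anc(d,g) via R0 from cites(d,g)
round 1: derive anc(d,h) via R0 from cites(d,h)
round 1: derive anc(f,h) via R0 from cites(f,h)
round 1: derive anc(g,d) via R0 from cites(g,d)
round 2: derive anc(b,f) via R1 from anc(b,d), anc(d,f)
round 2: derive anc(b,g) via R1 from anc(b,d), anc(d,g)
round 2: derive anc(b,h) via R1 from anc(b,d), anc(d,h)
round 2: derive anc(d,d) via R1 from anc(d,g), anc(g,d)
round 2: derive anc(g,f) via R1 from anc(g,d), anc(d,f)
round 2: derive anc(g,g) via R1 from anc(g,d), anc(d,g)
round 2: derive anc(g,h) via R1 from anc(g,d), anc(d,h)

anc(b,d)
anc(b,f)
anc(b,g)
anc(b,h)
anc(b,j)
anc(d,d)
anc(d,f)
anc(d,g)
anc(d,h)
anc(f,h)
anc(g,d)
anc(g,f)
anc(g,g)
anc(g,h)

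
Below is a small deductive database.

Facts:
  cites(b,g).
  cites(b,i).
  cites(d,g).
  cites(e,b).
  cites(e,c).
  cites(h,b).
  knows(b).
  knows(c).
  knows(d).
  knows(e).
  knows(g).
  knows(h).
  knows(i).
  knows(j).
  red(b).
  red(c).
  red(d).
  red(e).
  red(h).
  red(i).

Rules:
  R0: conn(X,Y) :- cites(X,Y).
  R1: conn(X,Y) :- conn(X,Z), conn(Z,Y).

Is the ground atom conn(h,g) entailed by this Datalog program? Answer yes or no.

round 1: derive conn(b,g) via R0 from cites(b,g)
round 1: derive conn(b,i) via R0 from cites(b,i)
round 1: derive conn(d,g) via R0 from cites(d,g)
round 1: derive conn(e,b) via R0 from cites(e,b)
round 1: derive conn(e,c) via R0 from cites(e,c)
round 1: derive conn(h,b) via R0 from cites(h,b)
round 2: derive conn(e,g) via R1 from conn(e,b), conn(b,g)
round 2: derive conn(e,i) via R1 from conn(e,b), conn(b,i)
round 2: derive conn(h,g) via R1 from conn(h,b), conn(b,g)
round 2: derive conn(h,i) via R1 from conn(h,b), conn(b,i)

yes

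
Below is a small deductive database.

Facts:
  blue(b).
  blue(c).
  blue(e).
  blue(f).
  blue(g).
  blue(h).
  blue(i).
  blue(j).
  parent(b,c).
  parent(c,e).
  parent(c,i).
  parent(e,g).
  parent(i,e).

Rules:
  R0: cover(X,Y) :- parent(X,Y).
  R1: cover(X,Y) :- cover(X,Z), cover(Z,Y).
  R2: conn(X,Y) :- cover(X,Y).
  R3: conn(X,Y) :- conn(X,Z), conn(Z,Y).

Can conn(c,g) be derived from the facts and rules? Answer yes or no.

round 1: derive cover(b,c) via R0 from parent(b,c)
round 1: derive cover(c,e) via R0 from parent(c,e)
round 1: derive cover(c,i) via R0 from parent(c,i)
round 1: derive cover(e,g) via R0 from parent(e,g)
round 1: derive cover(i,e) via R0 from parent(i,e)
round 2: derive cover(b,e) via R1 from cover(b,c), cover(c,e)
round 2: derive cover(b,i) via R1 from cover(b,c), cover(c,i)
round 2: derive cover(c,g) via R1 from cover(c,e), cover(e,g)
round 2: derive cover(i,g) via R1 from cover(i,e), cover(e,g)
round 2: derive conn(b,c) via R2 from cover(b,c)
round 2: derive conn(c,e) via R2 from cover(c,e)
round 2: derive conn(c,i) via R2 from cover(c,i)
round 2: derive conn(e,g) via R2 from cover(e,g)
round 2: derive conn(i,e) via R2 from cover(i,e)
round 3: derive cover(b,g) via R1 from cover(b,c), cover(c,g)
round 3: derive conn(b,e) via R2 from cover(b,e)
round 3: derive conn(b,i) via R2 from cover(b,i)
round 3: derive conn(c,g) via R2 from cover(c,g)
round 3: derive conn(i,g) via R2 from cover(i,g)
round 4: derive conn(b,g) via R2 from cover(b,g)

yes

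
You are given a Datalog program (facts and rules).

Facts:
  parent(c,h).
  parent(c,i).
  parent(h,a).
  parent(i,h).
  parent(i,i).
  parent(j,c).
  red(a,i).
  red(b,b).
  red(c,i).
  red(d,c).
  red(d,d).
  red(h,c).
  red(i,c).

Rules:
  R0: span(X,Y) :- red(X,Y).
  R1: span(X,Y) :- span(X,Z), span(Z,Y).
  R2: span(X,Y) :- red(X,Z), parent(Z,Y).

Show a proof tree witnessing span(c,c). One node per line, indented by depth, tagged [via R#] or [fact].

span(c,c)  [via R1]
  span(c,h)  [via R2]
    red(c,i)  [fact]
    parent(i,h)  [fact]
  span(h,c)  [via R0]
    red(h,c)  [fact]

round 1: derive span(a,i) via R0 from red(a,i)
round 1: derive span(b,b) via R0 from red(b,b)
round 1: derive span(c,i) via R0 from red(c,i)
round 1: derive span(d,c) via R0 from red(d,c)
round 1: derive span(d,d) via R0 from red(d,d)
round 1: derive span(h,c) via R0 from red(h,c)
round 1: derive span(i,c) via R0 from red(i,c)
round 1: derive span(a,h) via R2 from red(a,i), parent(i,h)
round 1: derive span(c,h) via R2 from red(c,i), parent(i,h)
round 1: derive span(d,h) via R2 from red(d,c), parent(c,h)
round 1: derive span(d,i) via R2 from red(d,c), parent(c,i)
round 1: derive span(h,h) via R2 from red(h,c), parent(c,h)
round 1: derive span(h,i) via R2 from red(h,c), parent(c,i)
round 1: derive span(i,h) via R2 from red(i,c), parent(c,h)
round 1: derive span(i,i) via R2 from red(i,c), parent(c,i)
round 2: derive span(a,c) via R1 from span(a,h), span(h,c)
round 2: derive span(c,c) via R1 from span(c,h), span(h,c)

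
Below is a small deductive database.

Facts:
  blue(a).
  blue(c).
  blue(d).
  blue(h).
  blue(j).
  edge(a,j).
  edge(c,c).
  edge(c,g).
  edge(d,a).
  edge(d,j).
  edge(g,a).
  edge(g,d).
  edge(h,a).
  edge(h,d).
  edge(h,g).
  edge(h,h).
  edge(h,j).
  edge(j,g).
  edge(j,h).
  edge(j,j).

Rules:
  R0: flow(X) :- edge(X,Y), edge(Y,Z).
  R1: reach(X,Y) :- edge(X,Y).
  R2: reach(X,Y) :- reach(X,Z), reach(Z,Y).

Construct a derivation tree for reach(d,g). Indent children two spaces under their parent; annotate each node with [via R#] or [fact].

reach(d,g)  [via R2]
  reach(d,j)  [via R1]
    edge(d,j)  [fact]
  reach(j,g)  [via R1]
    edge(j,g)  [fact]

round 1: derive reach(a,j) via R1 from edge(a,j)
round 1: derive reach(c,c) via R1 from edge(c,c)
round 1: derive reach(c,g) via R1 from edge(c,g)
round 1: derive reach(d,a) via R1 from edge(d,a)
round 1: derive reach(d,j) via R1 from edge(d,j)
round 1: derive reach(g,a) via R1 from edge(g,a)
round 1: derive reach(g,d) via R1 from edge(g,d)
round 1: derive reach(h,a) via R1 from edge(h,a)
round 1: derive reach(h,d) via R1 from edge(h,d)
round 1: derive reach(h,g) via R1 from edge(h,g)
round 1: derive reach(h,h) via R1 from edge(h,h)
round 1: derive reach(h,j) via R1 from edge(h,j)
round 1: derive reach(j,g) via R1 from edge(j,g)
round 1: derive reach(j,h) via R1 from edge(j,h)
round 1: derive reach(j,j) via R1 from edge(j,j)
round 2: derive reach(a,g) via R2 from reach(a,j), reach(j,g)
round 2: derive reach(a,h) via R2 from reach(a,j), reach(j,h)
round 2: derive reach(c,a) via R2 from reach(c,g), reach(g,a)
round 2: derive reach(c,d) via R2 from reach(c,g), reach(g,d)
round 2: derive reach(d,g) via R2 from reach(d,j), reach(j,g)
round 2: derive reach(d,h) via R2 from reach(d,j), reach(j,h)
round 2: derive reach(g,j) via R2 from reach(g,a), reach(a,j)
round 2: derive reach(j,a) via R2 from reach(j,g), reach(g,a)
round 2: derive reach(j,d) via R2 from reach(j,g), reach(g,d)
round 3: derive reach(a,a) via R2 from reach(a,g), reach(g,a)
round 3: derive reach(a,d) via R2 from reach(a,g), reach(g,d)
round 3: derive reach(c,h) via R2 from reach(c,a), reach(a,h)
round 3: derive reach(c,j) via R2 from reach(c,a), reach(a,j)
round 3: derive reach(d,d) via R2 from reach(d,g), reach(g,d)
round 3: derive reach(g,g) via R2 from reach(g,a), reach(a,g)
round 3: derive reach(g,h) via R2 from reach(g,a), reach(a,h)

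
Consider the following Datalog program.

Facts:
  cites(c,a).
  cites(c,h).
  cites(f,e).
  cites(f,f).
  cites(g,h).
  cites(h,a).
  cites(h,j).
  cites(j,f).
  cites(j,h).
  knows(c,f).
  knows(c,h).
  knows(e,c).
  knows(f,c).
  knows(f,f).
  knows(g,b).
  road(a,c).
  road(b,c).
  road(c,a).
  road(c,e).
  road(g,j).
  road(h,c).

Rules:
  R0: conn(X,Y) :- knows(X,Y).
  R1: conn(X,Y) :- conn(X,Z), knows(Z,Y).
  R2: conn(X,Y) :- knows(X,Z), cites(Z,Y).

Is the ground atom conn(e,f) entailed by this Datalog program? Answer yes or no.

round 1: derive conn(c,f) via R0 from knows(c,f)
round 1: derive conn(c,h) via R0 from knows(c,h)
round 1: derive conn(e,c) via R0 from knows(e,c)
round 1: derive conn(f,c) via R0 from knows(f,c)
round 1: derive conn(f,f) via R0 from knows(f,f)
round 1: derive conn(g,b) via R0 from knows(g,b)
round 1: derive conn(c,a) via R2 from knows(c,h), cites(h,a)
round 1: derive conn(c,e) via R2 from knows(c,f), cites(f,e)
round 1: derive conn(c,j) via R2 from knows(c,h), cites(h,j)
round 1: derive conn(e,a) via R2 from knows(e,c), cites(c,a)
round 1: derive conn(e,h) via R2 from knows(e,c), cites(c,h)
round 1: derive conn(f,a) via R2 from knows(f,c), cites(c,a)
round 1: derive conn(f,e) via R2 from knows(f,f), cites(f,e)
round 1: derive conn(f,h) via R2 from knows(f,c), cites(c,h)
round 2: derive conn(c,c) via R1 from conn(c,e), knows(e,c)
round 2: derive conn(e,f) via R1 from conn(e,c), knows(c,f)

yes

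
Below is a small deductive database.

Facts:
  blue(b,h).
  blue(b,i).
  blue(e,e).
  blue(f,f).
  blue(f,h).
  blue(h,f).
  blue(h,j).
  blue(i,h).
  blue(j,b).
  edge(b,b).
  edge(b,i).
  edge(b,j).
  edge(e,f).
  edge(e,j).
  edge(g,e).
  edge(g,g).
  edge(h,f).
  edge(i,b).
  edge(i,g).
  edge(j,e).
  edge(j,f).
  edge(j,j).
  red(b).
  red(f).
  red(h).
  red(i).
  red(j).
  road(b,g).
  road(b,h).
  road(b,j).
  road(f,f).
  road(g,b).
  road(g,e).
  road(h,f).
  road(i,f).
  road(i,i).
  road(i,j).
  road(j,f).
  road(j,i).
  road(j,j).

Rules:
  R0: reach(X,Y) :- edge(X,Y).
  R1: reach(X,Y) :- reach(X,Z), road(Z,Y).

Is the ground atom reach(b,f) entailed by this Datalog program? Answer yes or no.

round 1: derive reach(b,b) via R0 from edge(b,b)
round 1: derive reach(b,i) via R0 from edge(b,i)
round 1: derive reach(b,j) via R0 from edge(b,j)
round 1: derive reach(e,f) via R0 from edge(e,f)
round 1: derive reach(e,j) via R0 from edge(e,j)
round 1: derive reach(g,e) via R0 from edge(g,e)
round 1: derive reach(g,g) via R0 from edge(g,g)
round 1: derive reach(h,f) via R0 from edge(h,f)
round 1: derive reach(i,b) via R0 from edge(i,b)
round 1: derive reach(i,g) via R0 from edge(i,g)
round 1: derive reach(j,e) via R0 from edge(j,e)
round 1: derive reach(j,f) via R0 from edge(j,f)
round 1: derive reach(j,j) via R0 from edge(j,j)
round 2: derive reach(b,f) via R1 from reach(b,i), road(i,f)
round 2: derive reach(b,g) via R1 from reach(b,b), road(b,g)
round 2: derive reach(b,h) via R1 from reach(b,b), road(b,h)
round 2: derive reach(e,i) via R1 from reach(e,j), road(j,i)
round 2: derive reach(g,b) via R1 from reach(g,g), road(g,b)
round 2: derive reach(i,e) via R1 from reach(i,g), road(g,e)
round 2: derive reach(i,h) via R1 from reach(i,b), road(b,h)
round 2: derive reach(i,j) via R1 from reach(i,b), road(b,j)
round 2: derive reach(j,i) via R1 from reach(j,j), road(j,i)
round 3: derive reach(b,e) via R1 from reach(b,g), road(g,e)
round 3: derive reach(g,h) via R1 from reach(g,b), road(b,h)
round 3: derive reach(g,j) via R1 from reach(g,b), road(b,j)
round 3: derive reach(i,f) via R1 from reach(i,h), road(h,f)
round 3: derive reach(i,i) via R1 from reach(i,j), road(j,i)
round 4: derive reach(g,f) via R1 from reach(g,h), road(h,f)
round 4: derive reach(g,i) via R1 from reach(g,j), road(j,i)

yes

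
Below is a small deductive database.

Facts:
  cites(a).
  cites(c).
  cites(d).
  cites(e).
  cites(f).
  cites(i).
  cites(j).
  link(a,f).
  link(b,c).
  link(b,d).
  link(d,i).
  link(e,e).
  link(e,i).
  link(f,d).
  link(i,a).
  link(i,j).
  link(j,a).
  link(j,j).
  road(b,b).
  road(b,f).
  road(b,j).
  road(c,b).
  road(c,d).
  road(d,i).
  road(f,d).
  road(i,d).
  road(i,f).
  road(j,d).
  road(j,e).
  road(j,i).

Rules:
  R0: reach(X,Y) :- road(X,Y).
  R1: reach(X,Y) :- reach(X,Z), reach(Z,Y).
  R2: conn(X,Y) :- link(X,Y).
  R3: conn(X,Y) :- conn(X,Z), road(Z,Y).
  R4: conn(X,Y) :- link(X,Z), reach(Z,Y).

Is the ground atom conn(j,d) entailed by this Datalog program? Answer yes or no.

round 1: derive reach(b,b) via R0 from road(b,b)
round 1: derive reach(b,f) via R0 from road(b,f)
round 1: derive reach(b,j) via R0 from road(b,j)
round 1: derive reach(c,b) via R0 from road(c,b)
round 1: derive reach(c,d) via R0 from road(c,d)
round 1: derive reach(d,i) via R0 from road(d,i)
round 1: derive reach(f,d) via R0 from road(f,d)
round 1: derive reach(i,d) via R0 from road(i,d)
round 1: derive reach(i,f) via R0 from road(i,f)
round 1: derive reach(j,d) via R0 from road(j,d)
round 1: derive reach(j,e) via R0 from road(j,e)
round 1: derive reach(j,i) via R0 from road(j,i)
round 1: derive conn(a,f) via R2 from link(a,f)
round 1: derive conn(b,c) via R2 from link(b,c)
round 1: derive conn(b,d) via R2 from link(b,d)
round 1: derive conn(d,i) via R2 from link(d,i)
round 1: derive conn(e,e) via R2 from link(e,e)
round 1: derive conn(e,i) via R2 from link(e,i)
round 1: derive conn(f,d) via R2 from link(f,d)
round 1: derive conn(i,a) via R2 from link(i,a)
round 1: derive conn(i,j) via R2 from link(i,j)
round 1: derive conn(j,a) via R2 from link(j,a)
round 1: derive conn(j,j) via R2 from link(j,j)
round 2: derive reach(b,d) via R1 from reach(b,f), reach(f,d)
round 2: derive reach(b,e) via R1 from reach(b,j), reach(j,e)
round 2: derive reach(b,i) via R1 from reach(b,j), reach(j,i)
round 2: derive reach(c,f) via R1 from reach(c,b), reach(b,f)
round 2: derive reach(c,i) via R1 from reach(c,d), reach(d,i)
round 2: derive reach(c,j) via R1 from reach(c,b), reach(b,j)
round 2: derive reach(d,d) via R1 from reach(d,i), reach(i,d)
round 2: derive reach(d,f) via R1 from reach(d,i), reach(i,f)
round 2: derive reach(f,i) via R1 from reach(f,d), reach(d,i)
round 2: derive reach(i,i) via R1 from reach(i,d), reach(d,i)
round 2: derive reach(j,f) via R1 from reach(j,i), reach(i,f)
round 2: derive conn(a,d) via R3 from conn(a,f), road(f,d)
round 2: derive conn(b,b) via R3 from conn(b,c), road(c,b)
round 2: derive conn(b,i) via R3 from conn(b,d), road(d,i)
round 2: derive conn(d,d) via R3 from conn(d,i), road(i,d)
round 2: derive conn(d,f) via R3 from conn(d,i), road(i,f)
round 2: derive conn(e,d) via R3 from conn(e,i), road(i,d)
round 2: derive conn(e,f) via R3 from conn(e,i), road(i,f)
round 2: derive conn(f,i) via R3 from conn(f,d), road(d,i)
round 2: derive conn(i,d) via R3 from conn(i,j), road(j,d)
round 2: derive conn(i,e) via R3 from conn(i,j), road(j,e)
round 2: derive conn(i,i) via R3 from conn(i,j), road(j,i)
round 2: derive conn(j,d) via R3 from conn(j,j), road(j,d)
round 2: derive conn(j,e) via R3 from conn(j,j), road(j,e)
round 2: derive conn(j,i) via R3 from conn(j,j), road(j,i)
round 3: derive reach(c,e) via R1 from reach(c,b), reach(b,e)
round 3: derive reach(f,f) via R1 from reach(f,d), reach(d,f)
round 3: derive conn(a,i) via R3 from conn(a,d), road(d,i)
round 3: derive conn(b,f) via R3 from conn(b,b), road(b,f)
round 3: derive conn(b,j) via R3 from conn(b,b), road(b,j)
round 3: derive conn(f,f) via R3 from conn(f,i), road(i,f)
round 3: derive conn(i,f) via R3 from conn(i,i), road(i,f)
round 3: derive conn(j,f) via R3 from conn(j,i), road(i,f)
round 4: derive conn(b,e) via R3 from conn(b,j), road(j,e)

yes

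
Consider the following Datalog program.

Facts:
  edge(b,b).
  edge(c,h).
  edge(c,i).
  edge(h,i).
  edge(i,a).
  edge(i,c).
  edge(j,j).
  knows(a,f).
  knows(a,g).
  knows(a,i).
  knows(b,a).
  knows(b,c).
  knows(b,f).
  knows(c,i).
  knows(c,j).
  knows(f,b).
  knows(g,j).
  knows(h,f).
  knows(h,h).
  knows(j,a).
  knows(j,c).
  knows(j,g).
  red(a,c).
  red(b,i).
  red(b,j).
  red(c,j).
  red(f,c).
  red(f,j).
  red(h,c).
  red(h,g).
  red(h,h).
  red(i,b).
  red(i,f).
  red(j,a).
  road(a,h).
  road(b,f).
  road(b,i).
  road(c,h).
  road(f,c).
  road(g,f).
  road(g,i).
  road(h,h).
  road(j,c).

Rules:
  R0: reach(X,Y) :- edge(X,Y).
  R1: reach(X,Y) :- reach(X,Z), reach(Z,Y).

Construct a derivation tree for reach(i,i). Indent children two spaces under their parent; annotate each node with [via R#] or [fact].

round 1: derive reach(b,b) via R0 from edge(b,b)
round 1: derive reach(c,h) via R0 from edge(c,h)
round 1: derive reach(c,i) via R0 from edge(c,i)
round 1: derive reach(h,i) via R0 from edge(h,i)
round 1: derive reach(i,a) via R0 from edge(i,a)
round 1: derive reach(i,c) via R0 from edge(i,c)
round 1: derive reach(j,j) via R0 from edge(j,j)
round 2: derive reach(c,a) via R1 from reach(c,i), reach(i,a)
round 2: derive reach(c,c) via R1 from reach(c,i), reach(i,c)
round 2: derive reach(h,a) via R1 from reach(h,i), reach(i,a)
round 2: derive reach(h,c) via R1 from reach(h,i), reach(i,c)
round 2: derive reach(i,h) via R1 from reach(i,c), reach(c,h)
round 2: derive reach(i,i) via R1 from reach(i,c), reach(c,i)
round 3: derive reach(h,h) via R1 from reach(h,c), reach(c,h)

reach(i,i)  [via R1]
  reach(i,c)  [via R0]
    edge(i,c)  [fact]
  reach(c,i)  [via R0]
    edge(c,i)  [fact]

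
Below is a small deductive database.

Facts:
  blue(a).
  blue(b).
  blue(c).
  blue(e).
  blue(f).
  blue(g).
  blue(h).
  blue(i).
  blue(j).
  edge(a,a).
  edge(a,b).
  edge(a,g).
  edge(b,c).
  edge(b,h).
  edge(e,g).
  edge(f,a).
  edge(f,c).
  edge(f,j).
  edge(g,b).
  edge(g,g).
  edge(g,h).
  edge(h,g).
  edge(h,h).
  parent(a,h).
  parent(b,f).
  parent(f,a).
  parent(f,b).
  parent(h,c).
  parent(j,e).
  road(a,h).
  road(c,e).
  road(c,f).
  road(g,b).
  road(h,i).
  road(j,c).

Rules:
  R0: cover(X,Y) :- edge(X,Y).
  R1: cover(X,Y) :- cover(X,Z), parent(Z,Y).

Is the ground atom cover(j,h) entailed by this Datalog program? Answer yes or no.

no

round 1: derive cover(a,a) via R0 from edge(a,a)
round 1: derive cover(a,b) via R0 from edge(a,b)
round 1: derive cover(a,g) via R0 from edge(a,g)
round 1: derive cover(b,c) via R0 from edge(b,c)
round 1: derive cover(b,h) via R0 from edge(b,h)
round 1: derive cover(e,g) via R0 from edge(e,g)
round 1: derive cover(f,a) via R0 from edge(f,a)
round 1: derive cover(f,c) via R0 from edge(f,c)
round 1: derive cover(f,j) via R0 from edge(f,j)
round 1: derive cover(g,b) via R0 from edge(g,b)
round 1: derive cover(g,g) via R0 from edge(g,g)
round 1: derive cover(g,h) via R0 from edge(g,h)
round 1: derive cover(h,g) via R0 from edge(h,g)
round 1: derive cover(h,h) via R0 from edge(h,h)
round 2: derive cover(a,f) via R1 from cover(a,b), parent(b,f)
round 2: derive cover(a,h) via R1 from cover(a,a), parent(a,h)
round 2: derive cover(f,e) via R1 from cover(f,j), parent(j,e)
round 2: derive cover(f,h) via R1 from cover(f,a), parent(a,h)
round 2: derive cover(g,c) via R1 from cover(g,h), parent(h,c)
round 2: derive cover(g,f) via R1 from cover(g,b), parent(b,f)
round 2: derive cover(h,c) via R1 from cover(h,h), parent(h,c)
round 3: derive cover(a,c) via R1 from cover(a,h), parent(h,c)
round 3: derive cover(g,a) via R1 from cover(g,f), parent(f,a)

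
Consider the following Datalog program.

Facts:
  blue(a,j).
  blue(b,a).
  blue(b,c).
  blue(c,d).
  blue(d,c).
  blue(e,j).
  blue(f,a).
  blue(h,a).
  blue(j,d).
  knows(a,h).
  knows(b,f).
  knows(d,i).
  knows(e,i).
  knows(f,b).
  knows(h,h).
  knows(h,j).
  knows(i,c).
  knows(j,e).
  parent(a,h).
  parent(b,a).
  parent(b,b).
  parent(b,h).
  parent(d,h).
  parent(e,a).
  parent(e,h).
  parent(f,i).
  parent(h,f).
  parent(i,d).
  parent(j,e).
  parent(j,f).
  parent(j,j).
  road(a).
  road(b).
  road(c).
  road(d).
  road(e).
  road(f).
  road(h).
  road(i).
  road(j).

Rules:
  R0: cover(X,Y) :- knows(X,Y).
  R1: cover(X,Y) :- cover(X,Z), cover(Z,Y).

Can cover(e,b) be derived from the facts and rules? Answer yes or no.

round 1: derive cover(a,h) via R0 from knows(a,h)
round 1: derive cover(b,f) via R0 from knows(b,f)
round 1: derive cover(d,i) via R0 from knows(d,i)
round 1: derive cover(e,i) via R0 from knows(e,i)
round 1: derive cover(f,b) via R0 from knows(f,b)
round 1: derive cover(h,h) via R0 from knows(h,h)
round 1: derive cover(h,j) via R0 from knows(h,j)
round 1: derive cover(i,c) via R0 from knows(i,c)
round 1: derive cover(j,e) via R0 from knows(j,e)
round 2: derive cover(a,j) via R1 from cover(a,h), cover(h,j)
round 2: derive cover(b,b) via R1 from cover(b,f), cover(f,b)
round 2: derive cover(d,c) via R1 from cover(d,i), cover(i,c)
round 2: derive cover(e,c) via R1 from cover(e,i), cover(i,c)
round 2: derive cover(f,f) via R1 from cover(f,b), cover(b,f)
round 2: derive cover(h,e) via R1 from cover(h,j), cover(j,e)
round 2: derive cover(j,i) via R1 from cover(j,e), cover(e,i)
round 3: derive cover(a,e) via R1 from cover(a,h), cover(h,e)
round 3: derive cover(a,i) via R1 from cover(a,j), cover(j,i)
round 3: derive cover(h,c) via R1 from cover(h,e), cover(e,c)
round 3: derive cover(h,i) via R1 from cover(h,e), cover(e,i)
round 3: derive cover(j,c) via R1 from cover(j,e), cover(e,c)
round 4: derive cover(a,c) via R1 from cover(a,e), cover(e,c)

no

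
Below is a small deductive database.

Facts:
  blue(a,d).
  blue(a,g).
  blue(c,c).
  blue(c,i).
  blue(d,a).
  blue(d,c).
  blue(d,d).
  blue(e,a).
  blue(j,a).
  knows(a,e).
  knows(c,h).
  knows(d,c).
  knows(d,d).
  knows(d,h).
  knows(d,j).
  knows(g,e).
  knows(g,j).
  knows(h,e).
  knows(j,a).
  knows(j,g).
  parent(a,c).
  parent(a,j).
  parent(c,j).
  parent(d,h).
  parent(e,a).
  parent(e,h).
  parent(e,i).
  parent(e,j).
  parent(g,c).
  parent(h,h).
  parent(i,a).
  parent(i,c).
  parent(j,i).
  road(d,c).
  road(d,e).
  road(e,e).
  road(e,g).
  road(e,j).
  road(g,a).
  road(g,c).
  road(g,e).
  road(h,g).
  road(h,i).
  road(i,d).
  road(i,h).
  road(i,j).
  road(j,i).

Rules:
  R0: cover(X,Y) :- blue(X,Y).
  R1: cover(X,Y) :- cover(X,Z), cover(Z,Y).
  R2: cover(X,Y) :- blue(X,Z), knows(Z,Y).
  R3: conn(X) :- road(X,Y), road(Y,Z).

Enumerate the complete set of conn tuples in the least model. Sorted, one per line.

conn(d)
conn(e)
conn(g)
conn(h)
conn(i)
conn(j)

round 1: derive conn(d) via R3 from road(d,e), road(e,e)
round 1: derive conn(e) via R3 from road(e,e), road(e,e)
round 1: derive conn(g) via R3 from road(g,e), road(e,e)
round 1: derive conn(h) via R3 from road(h,g), road(g,a)
round 1: derive conn(i) via R3 from road(i,d), road(d,c)
round 1: derive conn(j) via R3 from road(j,i), road(i,d)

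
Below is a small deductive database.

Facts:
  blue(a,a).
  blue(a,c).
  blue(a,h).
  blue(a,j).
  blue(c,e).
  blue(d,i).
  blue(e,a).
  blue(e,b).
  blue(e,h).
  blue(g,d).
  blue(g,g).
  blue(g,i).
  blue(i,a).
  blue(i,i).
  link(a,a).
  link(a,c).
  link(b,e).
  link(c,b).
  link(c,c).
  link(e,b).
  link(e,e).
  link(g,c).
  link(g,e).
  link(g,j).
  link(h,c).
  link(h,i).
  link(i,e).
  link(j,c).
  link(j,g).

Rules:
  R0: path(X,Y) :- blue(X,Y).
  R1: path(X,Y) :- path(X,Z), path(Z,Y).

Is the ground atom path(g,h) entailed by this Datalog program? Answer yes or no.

round 1: derive path(a,a) via R0 from blue(a,a)
round 1: derive path(a,c) via R0 from blue(a,c)
round 1: derive path(a,h) via R0 from blue(a,h)
round 1: derive path(a,j) via R0 from blue(a,j)
round 1: derive path(c,e) via R0 from blue(c,e)
round 1: derive path(d,i) via R0 from blue(d,i)
round 1: derive path(e,a) via R0 from blue(e,a)
round 1: derive path(e,b) via R0 from blue(e,b)
round 1: derive path(e,h) via R0 from blue(e,h)
round 1: derive path(g,d) via R0 from blue(g,d)
round 1: derive path(g,g) via R0 from blue(g,g)
round 1: derive path(g,i) via R0 from blue(g,i)
round 1: derive path(i,a) via R0 from blue(i,a)
round 1: derive path(i,i) via R0 from blue(i,i)
round 2: derive path(a,e) via R1 from path(a,c), path(c,e)
round 2: derive path(c,a) via R1 from path(c,e), path(e,a)
round 2: derive path(c,b) via R1 from path(c,e), path(e,b)
round 2: derive path(c,h) via R1 from path(c,e), path(e,h)
round 2: derive path(d,a) via R1 from path(d,i), path(i,a)
round 2: derive path(e,c) via R1 from path(e,a), path(a,c)
round 2: derive path(e,j) via R1 from path(e,a), path(a,j)
round 2: derive path(g,a) via R1 from path(g,i), path(i,a)
round 2: derive path(i,c) via R1 from path(i,a), path(a,c)
round 2: derive path(i,h) via R1 from path(i,a), path(a,h)
round 2: derive path(i,j) via R1 from path(i,a), path(a,j)
round 3: derive path(a,b) via R1 from path(a,c), path(c,b)
round 3: derive path(c,c) via R1 from path(c,a), path(a,c)
round 3: derive path(c,j) via R1 from path(c,a), path(a,j)
round 3: derive path(d,c) via R1 from path(d,a), path(a,c)
round 3: derive path(d,e) via R1 from path(d,a), path(a,e)
round 3: derive path(d,h) via R1 from path(d,a), path(a,h)
round 3: derive path(d,j) via R1 from path(d,a), path(a,j)
round 3: derive path(e,e) via R1 from path(e,a), path(a,e)
round 3: derive path(g,c) via R1 from path(g,a), path(a,c)
round 3: derive path(g,e) via R1 from path(g,a), path(a,e)
round 3: derive path(g,h) via R1 from path(g,a), path(a,h)
round 3: derive path(g,j) via R1 from path(g,a), path(a,j)
round 3: derive path(i,b) via R1 from path(i,c), path(c,b)
round 3: derive path(i,e) via R1 from path(i,a), path(a,e)
round 4: derive path(d,b) via R1 from path(d,a), path(a,b)
round 4: derive path(g,b) via R1 from path(g,a), path(a,b)

yes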